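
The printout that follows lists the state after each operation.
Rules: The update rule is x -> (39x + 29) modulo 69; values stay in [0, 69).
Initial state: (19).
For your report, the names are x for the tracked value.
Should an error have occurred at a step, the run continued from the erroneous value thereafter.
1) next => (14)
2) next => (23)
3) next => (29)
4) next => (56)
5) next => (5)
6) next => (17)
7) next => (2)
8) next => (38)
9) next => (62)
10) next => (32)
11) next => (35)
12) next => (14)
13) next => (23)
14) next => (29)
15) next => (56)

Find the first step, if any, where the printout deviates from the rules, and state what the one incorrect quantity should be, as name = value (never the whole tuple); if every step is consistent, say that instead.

step 1, x = 11

Recomputing the run from the initial state:
step 1: x = 11
step 2: x = 44
step 3: x = 20
step 4: x = 50
step 5: x = 47
step 6: x = 68
step 7: x = 59
step 8: x = 53
step 9: x = 26
step 10: x = 8
step 11: x = 65
step 12: x = 11
step 13: x = 44
step 14: x = 20
step 15: x = 50
The first disagreement with the printout is at step 1, where the value should be x = 11.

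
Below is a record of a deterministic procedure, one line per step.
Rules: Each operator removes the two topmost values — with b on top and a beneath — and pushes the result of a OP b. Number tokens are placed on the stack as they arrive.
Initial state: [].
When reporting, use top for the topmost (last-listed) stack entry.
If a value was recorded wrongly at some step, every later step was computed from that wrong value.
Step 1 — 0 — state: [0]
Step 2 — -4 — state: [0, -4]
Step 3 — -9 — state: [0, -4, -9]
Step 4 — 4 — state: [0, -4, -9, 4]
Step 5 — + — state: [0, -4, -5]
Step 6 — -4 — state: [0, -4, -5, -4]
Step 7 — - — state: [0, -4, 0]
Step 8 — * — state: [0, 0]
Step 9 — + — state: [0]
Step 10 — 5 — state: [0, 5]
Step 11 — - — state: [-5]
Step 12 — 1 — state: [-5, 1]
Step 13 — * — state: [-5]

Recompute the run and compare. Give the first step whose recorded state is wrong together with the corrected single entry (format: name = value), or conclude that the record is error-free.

step 7, top = -1

Recomputing the run from the initial state:
step 1: [0]
step 2: [0, -4]
step 3: [0, -4, -9]
step 4: [0, -4, -9, 4]
step 5: [0, -4, -5]
step 6: [0, -4, -5, -4]
step 7: [0, -4, -1]
step 8: [0, 4]
step 9: [4]
step 10: [4, 5]
step 11: [-1]
step 12: [-1, 1]
step 13: [-1]
The first disagreement with the record is at step 7, where the value should be top = -1.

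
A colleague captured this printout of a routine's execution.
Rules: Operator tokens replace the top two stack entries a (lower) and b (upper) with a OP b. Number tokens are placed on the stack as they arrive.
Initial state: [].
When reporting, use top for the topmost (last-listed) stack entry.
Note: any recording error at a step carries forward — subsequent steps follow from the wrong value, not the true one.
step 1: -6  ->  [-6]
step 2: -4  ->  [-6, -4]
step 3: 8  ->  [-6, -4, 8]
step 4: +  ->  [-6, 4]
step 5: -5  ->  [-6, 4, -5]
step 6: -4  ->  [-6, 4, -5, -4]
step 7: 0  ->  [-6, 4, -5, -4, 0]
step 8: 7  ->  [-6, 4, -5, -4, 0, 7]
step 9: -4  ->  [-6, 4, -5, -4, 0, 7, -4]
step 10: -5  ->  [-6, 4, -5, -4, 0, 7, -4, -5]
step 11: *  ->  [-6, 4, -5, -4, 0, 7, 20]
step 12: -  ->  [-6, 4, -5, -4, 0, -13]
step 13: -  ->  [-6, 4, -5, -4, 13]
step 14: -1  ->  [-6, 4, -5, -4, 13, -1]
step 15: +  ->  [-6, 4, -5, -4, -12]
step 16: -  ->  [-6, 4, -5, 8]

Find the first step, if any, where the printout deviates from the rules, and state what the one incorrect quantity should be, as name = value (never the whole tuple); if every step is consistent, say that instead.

Step 1: push -6: top = -6 — consistent with the printout.
Step 2: push -4: top = -4 — matches.
Step 3: push 8: top = 8 — confirmed correct.
Step 4: -4 + 8 = 4 — exactly as logged.
Step 5: push -5: top = -5 — same as recorded.
Step 6: push -4: top = -4 — confirmed correct.
Step 7: push 0: top = 0 — agrees with the printout.
Step 8: push 7: top = 7 — same as recorded.
Step 9: push -4: top = -4 — verified.
Step 10: push -5: top = -5 — same as recorded.
Step 11: -4 * -5 = 20 — no discrepancy.
Step 12: 7 - 20 = -13 — verified.
Step 13: 0 - -13 = 13 — agrees with the printout.
Step 14: push -1: top = -1 — matches.
Step 15: 13 + -1 = 12 — the printout has a different value.
That makes step 15 the first incorrect line — top = 12 is what it should show.

step 15, top = 12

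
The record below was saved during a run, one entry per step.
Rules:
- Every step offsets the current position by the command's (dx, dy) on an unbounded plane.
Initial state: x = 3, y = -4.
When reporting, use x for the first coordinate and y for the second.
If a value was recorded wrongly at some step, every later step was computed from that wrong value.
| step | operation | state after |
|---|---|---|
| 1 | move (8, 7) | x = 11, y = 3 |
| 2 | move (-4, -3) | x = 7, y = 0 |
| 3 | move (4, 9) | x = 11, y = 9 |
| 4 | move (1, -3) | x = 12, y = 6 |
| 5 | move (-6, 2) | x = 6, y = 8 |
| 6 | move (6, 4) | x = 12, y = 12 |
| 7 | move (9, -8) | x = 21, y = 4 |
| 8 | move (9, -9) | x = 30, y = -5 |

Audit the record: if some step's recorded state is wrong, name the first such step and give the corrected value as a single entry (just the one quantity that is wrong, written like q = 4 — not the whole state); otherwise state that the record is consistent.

no error

Step 1: x = 3 + (8) = 11, y = -4 + (7) = 3 — verified.
Step 2: x = 11 + (-4) = 7, y = 3 + (-3) = 0 — consistent with the record.
Step 3: x = 7 + (4) = 11, y = 0 + (9) = 9 — no discrepancy.
Step 4: x = 11 + (1) = 12, y = 9 + (-3) = 6 — verified.
Step 5: x = 12 + (-6) = 6, y = 6 + (2) = 8 — consistent with the record.
Step 6: x = 6 + (6) = 12, y = 8 + (4) = 12 — in agreement.
Step 7: x = 12 + (9) = 21, y = 12 + (-8) = 4 — exactly as logged.
Step 8: x = 21 + (9) = 30, y = 4 + (-9) = -5 — verified.
Nothing is out of place; the run is error-free.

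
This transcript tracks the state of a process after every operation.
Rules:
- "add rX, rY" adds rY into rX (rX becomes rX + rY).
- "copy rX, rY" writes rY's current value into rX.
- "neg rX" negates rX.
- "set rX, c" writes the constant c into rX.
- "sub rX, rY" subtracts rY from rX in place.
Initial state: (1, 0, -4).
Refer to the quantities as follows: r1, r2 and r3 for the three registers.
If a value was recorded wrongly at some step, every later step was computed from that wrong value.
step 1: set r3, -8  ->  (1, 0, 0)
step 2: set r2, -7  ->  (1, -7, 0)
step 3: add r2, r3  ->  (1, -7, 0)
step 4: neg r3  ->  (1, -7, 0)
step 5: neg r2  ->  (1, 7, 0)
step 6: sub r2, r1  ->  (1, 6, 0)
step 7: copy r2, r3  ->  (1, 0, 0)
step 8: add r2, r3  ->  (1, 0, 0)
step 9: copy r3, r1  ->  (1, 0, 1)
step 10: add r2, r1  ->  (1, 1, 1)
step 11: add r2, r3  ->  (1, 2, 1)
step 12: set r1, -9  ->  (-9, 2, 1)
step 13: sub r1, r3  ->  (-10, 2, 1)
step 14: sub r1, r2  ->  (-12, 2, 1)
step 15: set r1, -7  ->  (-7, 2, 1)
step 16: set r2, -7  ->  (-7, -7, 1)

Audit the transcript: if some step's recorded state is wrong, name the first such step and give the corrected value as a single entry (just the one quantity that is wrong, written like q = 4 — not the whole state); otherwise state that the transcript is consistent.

step 1, r3 = -8

Recomputing the run from the initial state:
step 1: r1 = 1, r2 = 0, r3 = -8
step 2: r1 = 1, r2 = -7, r3 = -8
step 3: r1 = 1, r2 = -15, r3 = -8
step 4: r1 = 1, r2 = -15, r3 = 8
step 5: r1 = 1, r2 = 15, r3 = 8
step 6: r1 = 1, r2 = 14, r3 = 8
step 7: r1 = 1, r2 = 8, r3 = 8
step 8: r1 = 1, r2 = 16, r3 = 8
step 9: r1 = 1, r2 = 16, r3 = 1
step 10: r1 = 1, r2 = 17, r3 = 1
step 11: r1 = 1, r2 = 18, r3 = 1
step 12: r1 = -9, r2 = 18, r3 = 1
step 13: r1 = -10, r2 = 18, r3 = 1
step 14: r1 = -28, r2 = 18, r3 = 1
step 15: r1 = -7, r2 = 18, r3 = 1
step 16: r1 = -7, r2 = -7, r3 = 1
The first disagreement with the transcript is at step 1, where the value should be r3 = -8.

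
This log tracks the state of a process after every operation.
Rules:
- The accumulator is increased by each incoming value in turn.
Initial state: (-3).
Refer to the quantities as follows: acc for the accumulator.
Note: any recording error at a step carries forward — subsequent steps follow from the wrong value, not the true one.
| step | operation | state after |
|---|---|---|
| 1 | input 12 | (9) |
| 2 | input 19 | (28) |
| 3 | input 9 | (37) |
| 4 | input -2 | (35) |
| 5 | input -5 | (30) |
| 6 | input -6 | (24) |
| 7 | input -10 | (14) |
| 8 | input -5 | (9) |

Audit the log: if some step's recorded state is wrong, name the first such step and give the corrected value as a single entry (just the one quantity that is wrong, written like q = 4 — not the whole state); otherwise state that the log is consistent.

no error

Recomputing the run from the initial state:
step 1: acc = 9
step 2: acc = 28
step 3: acc = 37
step 4: acc = 35
step 5: acc = 30
step 6: acc = 24
step 7: acc = 14
step 8: acc = 9
This matches the log at every step.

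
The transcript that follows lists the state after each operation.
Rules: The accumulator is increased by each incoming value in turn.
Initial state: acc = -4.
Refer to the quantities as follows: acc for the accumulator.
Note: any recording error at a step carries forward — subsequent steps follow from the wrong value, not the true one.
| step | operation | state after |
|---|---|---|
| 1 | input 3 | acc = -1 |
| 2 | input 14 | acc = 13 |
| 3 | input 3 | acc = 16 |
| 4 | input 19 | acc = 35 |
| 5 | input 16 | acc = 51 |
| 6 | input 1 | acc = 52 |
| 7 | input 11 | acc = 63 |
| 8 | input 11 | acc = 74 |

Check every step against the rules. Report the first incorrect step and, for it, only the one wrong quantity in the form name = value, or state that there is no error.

1. acc = -4 + 3 = -1 (verified)
2. acc = -1 + 14 = 13 (consistent with the transcript)
3. acc = 13 + 3 = 16 (confirmed correct)
4. acc = 16 + 19 = 35 (agrees with the transcript)
5. acc = 35 + 16 = 51 (agrees with the transcript)
6. acc = 51 + 1 = 52 (consistent with the transcript)
7. acc = 52 + 11 = 63 (confirmed correct)
8. acc = 63 + 11 = 74 (same as recorded)
All steps check out; nothing to correct.

no error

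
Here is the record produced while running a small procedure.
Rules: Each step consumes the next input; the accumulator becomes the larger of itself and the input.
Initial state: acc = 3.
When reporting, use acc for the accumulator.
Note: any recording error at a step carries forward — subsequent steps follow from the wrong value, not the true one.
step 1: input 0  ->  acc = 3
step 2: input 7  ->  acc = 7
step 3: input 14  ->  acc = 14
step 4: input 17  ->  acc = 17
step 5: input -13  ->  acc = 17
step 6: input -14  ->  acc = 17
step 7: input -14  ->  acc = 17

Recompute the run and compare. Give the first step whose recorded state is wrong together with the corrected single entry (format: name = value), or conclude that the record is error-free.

Step 1: acc = max(3, 0) = 3 — consistent with the record.
Step 2: acc = max(3, 7) = 7 — no discrepancy.
Step 3: acc = max(7, 14) = 14 — verified.
Step 4: acc = max(14, 17) = 17 — consistent with the record.
Step 5: acc = max(17, -13) = 17 — verified.
Step 6: acc = max(17, -14) = 17 — same as recorded.
Step 7: acc = max(17, -14) = 17 — in agreement.
The whole run recomputes cleanly — no discrepancies.

no error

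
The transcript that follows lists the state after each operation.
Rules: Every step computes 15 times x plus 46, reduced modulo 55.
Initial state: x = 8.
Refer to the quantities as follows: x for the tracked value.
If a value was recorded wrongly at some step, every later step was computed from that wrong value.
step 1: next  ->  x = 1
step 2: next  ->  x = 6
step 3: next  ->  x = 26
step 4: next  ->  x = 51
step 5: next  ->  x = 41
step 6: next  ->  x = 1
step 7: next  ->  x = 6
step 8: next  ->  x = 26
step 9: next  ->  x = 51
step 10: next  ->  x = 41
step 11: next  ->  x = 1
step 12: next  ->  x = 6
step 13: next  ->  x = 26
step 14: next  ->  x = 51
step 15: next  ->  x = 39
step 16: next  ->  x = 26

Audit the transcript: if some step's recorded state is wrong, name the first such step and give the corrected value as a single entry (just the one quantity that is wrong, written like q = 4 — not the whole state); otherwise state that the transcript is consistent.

step 15, x = 41

Recomputing the run from the initial state:
step 1: x = 1
step 2: x = 6
step 3: x = 26
step 4: x = 51
step 5: x = 41
step 6: x = 1
step 7: x = 6
step 8: x = 26
step 9: x = 51
step 10: x = 41
step 11: x = 1
step 12: x = 6
step 13: x = 26
step 14: x = 51
step 15: x = 41
step 16: x = 1
The first disagreement with the transcript is at step 15, where the value should be x = 41.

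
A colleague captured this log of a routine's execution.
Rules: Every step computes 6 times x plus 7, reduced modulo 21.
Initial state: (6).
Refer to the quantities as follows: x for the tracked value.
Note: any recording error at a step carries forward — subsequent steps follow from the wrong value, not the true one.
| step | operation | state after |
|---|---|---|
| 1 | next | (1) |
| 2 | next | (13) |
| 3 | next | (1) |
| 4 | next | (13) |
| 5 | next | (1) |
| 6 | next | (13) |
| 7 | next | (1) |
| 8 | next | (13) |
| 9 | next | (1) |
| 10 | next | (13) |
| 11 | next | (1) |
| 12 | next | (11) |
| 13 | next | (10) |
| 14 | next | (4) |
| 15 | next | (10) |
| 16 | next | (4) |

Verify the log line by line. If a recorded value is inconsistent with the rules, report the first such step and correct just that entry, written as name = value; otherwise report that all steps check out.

step 12, x = 13

Recomputing the run from the initial state:
step 1: x = 1
step 2: x = 13
step 3: x = 1
step 4: x = 13
step 5: x = 1
step 6: x = 13
step 7: x = 1
step 8: x = 13
step 9: x = 1
step 10: x = 13
step 11: x = 1
step 12: x = 13
step 13: x = 1
step 14: x = 13
step 15: x = 1
step 16: x = 13
The first disagreement with the log is at step 12, where the value should be x = 13.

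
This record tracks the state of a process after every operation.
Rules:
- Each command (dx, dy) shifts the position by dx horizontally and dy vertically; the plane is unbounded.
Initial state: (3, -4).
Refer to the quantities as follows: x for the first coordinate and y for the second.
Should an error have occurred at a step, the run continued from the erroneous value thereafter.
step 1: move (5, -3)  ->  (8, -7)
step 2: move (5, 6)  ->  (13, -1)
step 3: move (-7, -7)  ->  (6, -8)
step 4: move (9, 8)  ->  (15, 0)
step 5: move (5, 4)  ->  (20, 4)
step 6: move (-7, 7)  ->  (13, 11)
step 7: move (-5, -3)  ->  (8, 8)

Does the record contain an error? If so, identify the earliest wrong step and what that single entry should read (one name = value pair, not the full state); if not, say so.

1. x = 3 + (5) = 8, y = -4 + (-3) = -7 (no discrepancy)
2. x = 8 + (5) = 13, y = -7 + (6) = -1 (in agreement)
3. x = 13 + (-7) = 6, y = -1 + (-7) = -8 (consistent with the record)
4. x = 6 + (9) = 15, y = -8 + (8) = 0 (same as recorded)
5. x = 15 + (5) = 20, y = 0 + (4) = 4 (agrees with the record)
6. x = 20 + (-7) = 13, y = 4 + (7) = 11 (agrees with the record)
7. x = 13 + (-5) = 8, y = 11 + (-3) = 8 (in agreement)
The whole run recomputes cleanly — no discrepancies.

no error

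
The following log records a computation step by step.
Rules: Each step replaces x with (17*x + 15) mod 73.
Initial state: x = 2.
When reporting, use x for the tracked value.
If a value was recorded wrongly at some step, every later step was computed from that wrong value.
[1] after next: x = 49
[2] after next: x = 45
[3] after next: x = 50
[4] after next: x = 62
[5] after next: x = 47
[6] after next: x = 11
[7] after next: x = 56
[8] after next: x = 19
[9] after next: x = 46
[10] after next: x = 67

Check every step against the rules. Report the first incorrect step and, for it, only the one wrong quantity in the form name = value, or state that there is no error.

step 8, x = 18

Recomputing the run from the initial state:
step 1: x = 49
step 2: x = 45
step 3: x = 50
step 4: x = 62
step 5: x = 47
step 6: x = 11
step 7: x = 56
step 8: x = 18
step 9: x = 29
step 10: x = 70
The first disagreement with the log is at step 8, where the value should be x = 18.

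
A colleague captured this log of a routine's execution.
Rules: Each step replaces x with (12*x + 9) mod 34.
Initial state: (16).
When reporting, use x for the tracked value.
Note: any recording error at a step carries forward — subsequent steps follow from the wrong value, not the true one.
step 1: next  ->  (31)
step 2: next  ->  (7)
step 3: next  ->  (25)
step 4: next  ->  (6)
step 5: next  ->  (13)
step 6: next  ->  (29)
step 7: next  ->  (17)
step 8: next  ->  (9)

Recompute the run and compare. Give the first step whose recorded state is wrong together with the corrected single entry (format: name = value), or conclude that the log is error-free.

step 4, x = 3

1. x = (12*16 + 9) mod 34 = 31 (verified)
2. x = (12*31 + 9) mod 34 = 7 (agrees with the log)
3. x = (12*7 + 9) mod 34 = 25 (checks out)
4. x = (12*25 + 9) mod 34 = 3 (a discrepancy with the log)
Conclusion: step 4 carries the first error; the entry should be x = 3.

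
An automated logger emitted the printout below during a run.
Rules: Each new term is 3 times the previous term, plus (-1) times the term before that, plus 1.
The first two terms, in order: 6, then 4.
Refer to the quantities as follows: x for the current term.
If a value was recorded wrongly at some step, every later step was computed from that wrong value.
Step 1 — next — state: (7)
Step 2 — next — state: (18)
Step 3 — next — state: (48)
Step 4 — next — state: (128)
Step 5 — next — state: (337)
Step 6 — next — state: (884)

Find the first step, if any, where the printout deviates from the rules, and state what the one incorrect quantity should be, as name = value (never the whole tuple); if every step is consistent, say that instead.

step 4, x = 127

Step 1: x = 3*(4) + (-1)*(6) + (1) = 7 — checks out.
Step 2: x = 3*(7) + (-1)*(4) + (1) = 18 — exactly as logged.
Step 3: x = 3*(18) + (-1)*(7) + (1) = 48 — confirmed correct.
Step 4: x = 3*(48) + (-1)*(18) + (1) = 127 — the entry is off here.
Conclusion: step 4 carries the first error; the entry should be x = 127.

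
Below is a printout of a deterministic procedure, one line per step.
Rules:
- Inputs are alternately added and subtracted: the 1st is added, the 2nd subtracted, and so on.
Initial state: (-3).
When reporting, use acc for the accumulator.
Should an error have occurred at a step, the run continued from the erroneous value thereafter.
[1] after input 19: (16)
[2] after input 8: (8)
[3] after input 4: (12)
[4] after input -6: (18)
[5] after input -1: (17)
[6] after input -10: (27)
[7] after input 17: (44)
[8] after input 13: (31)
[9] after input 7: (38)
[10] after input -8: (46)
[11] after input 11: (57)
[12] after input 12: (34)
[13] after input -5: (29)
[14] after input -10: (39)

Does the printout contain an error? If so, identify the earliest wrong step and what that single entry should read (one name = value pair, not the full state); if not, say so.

Recomputing the run from the initial state:
step 1: acc = 16
step 2: acc = 8
step 3: acc = 12
step 4: acc = 18
step 5: acc = 17
step 6: acc = 27
step 7: acc = 44
step 8: acc = 31
step 9: acc = 38
step 10: acc = 46
step 11: acc = 57
step 12: acc = 45
step 13: acc = 40
step 14: acc = 50
The first disagreement with the printout is at step 12, where the value should be acc = 45.

step 12, acc = 45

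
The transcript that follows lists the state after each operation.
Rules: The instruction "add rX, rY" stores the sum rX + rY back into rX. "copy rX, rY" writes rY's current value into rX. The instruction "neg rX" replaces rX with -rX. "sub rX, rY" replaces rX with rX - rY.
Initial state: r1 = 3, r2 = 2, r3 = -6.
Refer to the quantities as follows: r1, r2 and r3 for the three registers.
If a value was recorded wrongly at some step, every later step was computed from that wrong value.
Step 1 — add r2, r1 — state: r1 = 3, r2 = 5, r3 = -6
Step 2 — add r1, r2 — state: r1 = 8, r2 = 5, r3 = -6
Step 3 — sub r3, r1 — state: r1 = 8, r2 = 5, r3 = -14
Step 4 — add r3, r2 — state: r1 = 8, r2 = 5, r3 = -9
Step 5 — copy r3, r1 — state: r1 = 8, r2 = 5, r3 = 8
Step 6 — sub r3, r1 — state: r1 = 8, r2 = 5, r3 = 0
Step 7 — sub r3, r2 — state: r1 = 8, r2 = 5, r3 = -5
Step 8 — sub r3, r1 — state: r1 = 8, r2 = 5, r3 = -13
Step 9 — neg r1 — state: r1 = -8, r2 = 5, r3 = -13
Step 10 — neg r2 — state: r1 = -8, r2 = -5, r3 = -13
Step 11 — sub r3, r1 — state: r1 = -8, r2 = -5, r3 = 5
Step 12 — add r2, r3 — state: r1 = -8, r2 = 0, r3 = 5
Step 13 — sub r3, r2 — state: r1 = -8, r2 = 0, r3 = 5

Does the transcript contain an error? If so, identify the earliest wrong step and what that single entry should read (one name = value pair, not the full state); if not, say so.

step 11, r3 = -5

1. r2 = 2 + 3 = 5 (agrees with the transcript)
2. r1 = 3 + 5 = 8 (checks out)
3. r3 = -6 - 8 = -14 (in agreement)
4. r3 = -14 + 5 = -9 (in agreement)
5. r3 = 8 (verified)
6. r3 = 8 - 8 = 0 (consistent with the transcript)
7. r3 = 0 - 5 = -5 (in agreement)
8. r3 = -5 - 8 = -13 (confirmed correct)
9. r1 = -(8) = -8 (confirmed correct)
10. r2 = -(5) = -5 (agrees with the transcript)
11. r3 = -13 - -8 = -5 (the recorded entry deviates here)
The audit stops at step 11: the recorded entry is wrong and should be r3 = -5.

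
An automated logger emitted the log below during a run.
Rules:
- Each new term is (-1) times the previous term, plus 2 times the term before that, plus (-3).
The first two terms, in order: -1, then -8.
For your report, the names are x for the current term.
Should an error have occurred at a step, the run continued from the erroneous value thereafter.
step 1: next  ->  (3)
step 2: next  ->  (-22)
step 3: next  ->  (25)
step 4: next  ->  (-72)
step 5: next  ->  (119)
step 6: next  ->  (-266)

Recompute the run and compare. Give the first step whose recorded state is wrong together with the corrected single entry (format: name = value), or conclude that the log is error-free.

Step 1: x = -1*(-8) + (2)*(-1) + (-3) = 3 — no discrepancy.
Step 2: x = -1*(3) + (2)*(-8) + (-3) = -22 — in agreement.
Step 3: x = -1*(-22) + (2)*(3) + (-3) = 25 — consistent with the log.
Step 4: x = -1*(25) + (2)*(-22) + (-3) = -72 — in agreement.
Step 5: x = -1*(-72) + (2)*(25) + (-3) = 119 — agrees with the log.
Step 6: x = -1*(119) + (2)*(-72) + (-3) = -266 — consistent with the log.
All steps check out; nothing to correct.

no error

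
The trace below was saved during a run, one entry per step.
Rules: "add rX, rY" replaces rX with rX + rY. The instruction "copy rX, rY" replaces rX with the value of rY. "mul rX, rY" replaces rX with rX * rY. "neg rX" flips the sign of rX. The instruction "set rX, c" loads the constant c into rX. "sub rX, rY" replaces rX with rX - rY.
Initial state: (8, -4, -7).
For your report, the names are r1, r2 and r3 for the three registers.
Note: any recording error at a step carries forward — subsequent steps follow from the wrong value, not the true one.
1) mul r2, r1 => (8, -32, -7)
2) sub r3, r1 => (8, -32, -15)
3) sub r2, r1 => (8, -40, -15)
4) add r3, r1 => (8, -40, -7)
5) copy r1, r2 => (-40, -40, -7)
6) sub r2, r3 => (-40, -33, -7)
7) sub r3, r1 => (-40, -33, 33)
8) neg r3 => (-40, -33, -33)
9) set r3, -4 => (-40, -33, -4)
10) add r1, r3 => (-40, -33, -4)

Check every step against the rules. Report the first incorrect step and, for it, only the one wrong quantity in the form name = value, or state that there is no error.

1. r2 = -4 * 8 = -32 (matches)
2. r3 = -7 - 8 = -15 (checks out)
3. r2 = -32 - 8 = -40 (agrees with the trace)
4. r3 = -15 + 8 = -7 (no discrepancy)
5. r1 = -40 (consistent with the trace)
6. r2 = -40 - -7 = -33 (checks out)
7. r3 = -7 - -40 = 33 (agrees with the trace)
8. r3 = -(33) = -33 (agrees with the trace)
9. r3 = -4 (same as recorded)
10. r1 = -40 + -4 = -44 (the trace has a different value)
The audit stops at step 10: the recorded entry is wrong and should be r1 = -44.

step 10, r1 = -44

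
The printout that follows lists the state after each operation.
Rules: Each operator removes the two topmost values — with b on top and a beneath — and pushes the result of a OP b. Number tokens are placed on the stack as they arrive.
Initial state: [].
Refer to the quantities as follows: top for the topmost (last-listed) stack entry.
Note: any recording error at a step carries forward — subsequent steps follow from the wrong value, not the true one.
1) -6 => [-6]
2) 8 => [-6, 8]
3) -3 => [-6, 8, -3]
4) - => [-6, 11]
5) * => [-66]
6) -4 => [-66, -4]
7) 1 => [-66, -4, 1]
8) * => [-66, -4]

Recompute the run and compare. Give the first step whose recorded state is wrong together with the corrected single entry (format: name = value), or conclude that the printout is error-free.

no error

1. push -6: top = -6 (agrees with the printout)
2. push 8: top = 8 (verified)
3. push -3: top = -3 (confirmed correct)
4. 8 - -3 = 11 (checks out)
5. -6 * 11 = -66 (consistent with the printout)
6. push -4: top = -4 (checks out)
7. push 1: top = 1 (matches)
8. -4 * 1 = -4 (same as recorded)
No step deviates from the rules.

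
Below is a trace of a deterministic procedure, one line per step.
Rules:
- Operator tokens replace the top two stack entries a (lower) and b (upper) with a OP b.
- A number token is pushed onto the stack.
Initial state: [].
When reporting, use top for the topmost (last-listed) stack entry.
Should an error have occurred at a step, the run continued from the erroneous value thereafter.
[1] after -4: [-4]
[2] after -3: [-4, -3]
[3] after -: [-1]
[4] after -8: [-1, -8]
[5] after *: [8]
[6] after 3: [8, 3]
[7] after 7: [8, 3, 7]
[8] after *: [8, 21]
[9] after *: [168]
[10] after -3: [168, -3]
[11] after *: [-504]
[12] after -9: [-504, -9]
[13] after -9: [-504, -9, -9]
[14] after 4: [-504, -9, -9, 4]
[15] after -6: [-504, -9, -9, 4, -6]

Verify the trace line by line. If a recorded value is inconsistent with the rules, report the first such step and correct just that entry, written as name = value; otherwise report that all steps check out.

no error

Recomputing the run from the initial state:
step 1: [-4]
step 2: [-4, -3]
step 3: [-1]
step 4: [-1, -8]
step 5: [8]
step 6: [8, 3]
step 7: [8, 3, 7]
step 8: [8, 21]
step 9: [168]
step 10: [168, -3]
step 11: [-504]
step 12: [-504, -9]
step 13: [-504, -9, -9]
step 14: [-504, -9, -9, 4]
step 15: [-504, -9, -9, 4, -6]
This matches the trace at every step.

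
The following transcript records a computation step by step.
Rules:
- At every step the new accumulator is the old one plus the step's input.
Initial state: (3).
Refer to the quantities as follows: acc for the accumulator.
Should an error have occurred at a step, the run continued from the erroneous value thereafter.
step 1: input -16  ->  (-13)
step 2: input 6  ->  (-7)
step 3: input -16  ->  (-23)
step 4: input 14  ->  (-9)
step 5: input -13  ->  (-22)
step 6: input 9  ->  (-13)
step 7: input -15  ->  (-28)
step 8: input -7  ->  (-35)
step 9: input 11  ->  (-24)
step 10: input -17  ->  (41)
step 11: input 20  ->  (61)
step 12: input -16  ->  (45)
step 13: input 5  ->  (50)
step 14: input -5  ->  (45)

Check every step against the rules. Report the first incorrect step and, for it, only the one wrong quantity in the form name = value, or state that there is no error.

Recomputing the run from the initial state:
step 1: acc = -13
step 2: acc = -7
step 3: acc = -23
step 4: acc = -9
step 5: acc = -22
step 6: acc = -13
step 7: acc = -28
step 8: acc = -35
step 9: acc = -24
step 10: acc = -41
step 11: acc = -21
step 12: acc = -37
step 13: acc = -32
step 14: acc = -37
The first disagreement with the transcript is at step 10, where the value should be acc = -41.

step 10, acc = -41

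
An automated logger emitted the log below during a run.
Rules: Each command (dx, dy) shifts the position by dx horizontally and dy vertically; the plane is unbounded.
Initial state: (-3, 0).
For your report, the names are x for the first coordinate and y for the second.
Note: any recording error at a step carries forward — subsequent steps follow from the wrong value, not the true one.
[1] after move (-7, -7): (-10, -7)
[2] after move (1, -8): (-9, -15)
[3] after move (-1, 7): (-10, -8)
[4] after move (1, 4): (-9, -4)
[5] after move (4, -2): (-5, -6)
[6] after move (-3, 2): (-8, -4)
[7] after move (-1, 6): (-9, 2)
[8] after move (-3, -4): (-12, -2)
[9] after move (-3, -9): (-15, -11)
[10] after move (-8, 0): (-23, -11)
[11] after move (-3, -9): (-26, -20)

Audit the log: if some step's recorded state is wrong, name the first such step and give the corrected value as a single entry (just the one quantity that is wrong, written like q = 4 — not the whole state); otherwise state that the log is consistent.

no error

Recomputing the run from the initial state:
step 1: x = -10, y = -7
step 2: x = -9, y = -15
step 3: x = -10, y = -8
step 4: x = -9, y = -4
step 5: x = -5, y = -6
step 6: x = -8, y = -4
step 7: x = -9, y = 2
step 8: x = -12, y = -2
step 9: x = -15, y = -11
step 10: x = -23, y = -11
step 11: x = -26, y = -20
This matches the log at every step.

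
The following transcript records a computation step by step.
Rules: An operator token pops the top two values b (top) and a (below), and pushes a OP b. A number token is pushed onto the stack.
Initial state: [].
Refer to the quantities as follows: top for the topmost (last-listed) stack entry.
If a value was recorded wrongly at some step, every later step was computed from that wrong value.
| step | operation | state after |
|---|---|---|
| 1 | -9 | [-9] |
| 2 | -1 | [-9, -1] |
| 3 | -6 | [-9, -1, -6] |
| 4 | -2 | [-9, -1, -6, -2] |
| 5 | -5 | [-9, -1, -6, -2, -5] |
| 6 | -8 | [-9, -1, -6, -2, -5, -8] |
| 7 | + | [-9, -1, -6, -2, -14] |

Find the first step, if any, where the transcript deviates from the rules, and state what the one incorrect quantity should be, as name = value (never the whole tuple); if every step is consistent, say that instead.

1. push -9: top = -9 (exactly as logged)
2. push -1: top = -1 (same as recorded)
3. push -6: top = -6 (confirmed correct)
4. push -2: top = -2 (exactly as logged)
5. push -5: top = -5 (checks out)
6. push -8: top = -8 (matches)
7. -5 + -8 = -13 (the recorded entry deviates here)
First incorrect step: 7; the correct value is top = -13.

step 7, top = -13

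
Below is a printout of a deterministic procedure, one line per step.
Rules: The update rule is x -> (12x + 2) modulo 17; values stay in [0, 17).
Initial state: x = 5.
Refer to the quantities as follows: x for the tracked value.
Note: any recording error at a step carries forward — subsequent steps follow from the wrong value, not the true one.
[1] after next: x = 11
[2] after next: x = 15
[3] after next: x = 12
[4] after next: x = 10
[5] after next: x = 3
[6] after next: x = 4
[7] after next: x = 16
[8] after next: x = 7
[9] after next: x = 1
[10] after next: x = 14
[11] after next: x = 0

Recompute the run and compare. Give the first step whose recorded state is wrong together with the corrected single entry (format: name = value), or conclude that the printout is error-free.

Step 1: x = (12*5 + 2) mod 17 = 11 — confirmed correct.
Step 2: x = (12*11 + 2) mod 17 = 15 — consistent with the printout.
Step 3: x = (12*15 + 2) mod 17 = 12 — confirmed correct.
Step 4: x = (12*12 + 2) mod 17 = 10 — agrees with the printout.
Step 5: x = (12*10 + 2) mod 17 = 3 — verified.
Step 6: x = (12*3 + 2) mod 17 = 4 — matches.
Step 7: x = (12*4 + 2) mod 17 = 16 — checks out.
Step 8: x = (12*16 + 2) mod 17 = 7 — matches.
Step 9: x = (12*7 + 2) mod 17 = 1 — in agreement.
Step 10: x = (12*1 + 2) mod 17 = 14 — in agreement.
Step 11: x = (12*14 + 2) mod 17 = 0 — confirmed correct.
The recomputation confirms every line.

no error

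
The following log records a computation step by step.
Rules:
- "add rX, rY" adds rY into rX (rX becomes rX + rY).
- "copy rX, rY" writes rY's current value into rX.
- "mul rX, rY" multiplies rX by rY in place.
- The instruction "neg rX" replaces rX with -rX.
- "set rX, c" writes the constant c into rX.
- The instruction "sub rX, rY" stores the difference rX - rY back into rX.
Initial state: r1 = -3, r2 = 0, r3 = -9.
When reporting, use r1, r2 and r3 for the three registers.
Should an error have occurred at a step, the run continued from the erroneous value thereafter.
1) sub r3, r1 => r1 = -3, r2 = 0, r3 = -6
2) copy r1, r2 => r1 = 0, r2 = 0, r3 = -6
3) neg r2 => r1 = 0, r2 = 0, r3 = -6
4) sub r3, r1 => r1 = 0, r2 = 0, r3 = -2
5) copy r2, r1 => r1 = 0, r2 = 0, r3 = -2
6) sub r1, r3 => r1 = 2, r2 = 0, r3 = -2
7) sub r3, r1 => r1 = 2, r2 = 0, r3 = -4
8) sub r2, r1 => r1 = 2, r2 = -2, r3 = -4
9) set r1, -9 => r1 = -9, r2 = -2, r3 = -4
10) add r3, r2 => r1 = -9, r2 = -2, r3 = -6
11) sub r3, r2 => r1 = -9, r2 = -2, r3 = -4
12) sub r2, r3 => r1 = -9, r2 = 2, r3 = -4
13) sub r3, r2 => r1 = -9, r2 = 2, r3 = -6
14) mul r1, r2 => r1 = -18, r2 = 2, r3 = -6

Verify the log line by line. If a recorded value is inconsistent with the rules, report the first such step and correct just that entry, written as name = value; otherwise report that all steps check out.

step 1: r3 = -9 - -3 = -6 -> in agreement
step 2: r1 = 0 -> agrees with the log
step 3: r2 = -(0) = 0 -> consistent with the log
step 4: r3 = -6 - 0 = -6 -> the entry is off here
First deviation found at step 4; the corrected entry is r3 = -6.

step 4, r3 = -6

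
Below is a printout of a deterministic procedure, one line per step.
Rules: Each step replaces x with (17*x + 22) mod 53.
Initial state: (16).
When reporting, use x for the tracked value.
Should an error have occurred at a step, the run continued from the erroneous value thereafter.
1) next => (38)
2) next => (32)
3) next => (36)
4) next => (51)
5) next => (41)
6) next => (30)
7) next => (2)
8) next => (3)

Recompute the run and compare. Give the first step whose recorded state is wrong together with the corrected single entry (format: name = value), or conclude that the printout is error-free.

1. x = (17*16 + 22) mod 53 = 29 (the entry is off here)
So the first discrepancy is step 1, where the right value is x = 29.

step 1, x = 29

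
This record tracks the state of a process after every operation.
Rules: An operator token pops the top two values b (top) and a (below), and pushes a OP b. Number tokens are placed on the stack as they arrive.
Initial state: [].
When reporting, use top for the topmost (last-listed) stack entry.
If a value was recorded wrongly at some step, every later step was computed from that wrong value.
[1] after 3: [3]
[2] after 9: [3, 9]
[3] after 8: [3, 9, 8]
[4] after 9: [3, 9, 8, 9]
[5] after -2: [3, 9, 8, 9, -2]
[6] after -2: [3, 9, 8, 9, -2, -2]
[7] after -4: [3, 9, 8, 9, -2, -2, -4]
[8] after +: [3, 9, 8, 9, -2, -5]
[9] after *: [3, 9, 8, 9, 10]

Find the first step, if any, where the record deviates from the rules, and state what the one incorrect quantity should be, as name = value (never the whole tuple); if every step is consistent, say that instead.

Recomputing the run from the initial state:
step 1: [3]
step 2: [3, 9]
step 3: [3, 9, 8]
step 4: [3, 9, 8, 9]
step 5: [3, 9, 8, 9, -2]
step 6: [3, 9, 8, 9, -2, -2]
step 7: [3, 9, 8, 9, -2, -2, -4]
step 8: [3, 9, 8, 9, -2, -6]
step 9: [3, 9, 8, 9, 12]
The first disagreement with the record is at step 8, where the value should be top = -6.

step 8, top = -6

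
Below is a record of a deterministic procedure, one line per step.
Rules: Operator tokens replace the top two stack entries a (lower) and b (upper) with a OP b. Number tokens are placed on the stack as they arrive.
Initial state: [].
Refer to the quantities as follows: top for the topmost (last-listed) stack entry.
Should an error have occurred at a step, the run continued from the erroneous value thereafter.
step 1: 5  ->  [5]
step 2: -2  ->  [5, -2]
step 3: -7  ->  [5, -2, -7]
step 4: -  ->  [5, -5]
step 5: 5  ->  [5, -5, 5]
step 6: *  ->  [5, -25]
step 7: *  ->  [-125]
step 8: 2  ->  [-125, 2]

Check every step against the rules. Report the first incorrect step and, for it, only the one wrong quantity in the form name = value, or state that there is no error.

Recomputing the run from the initial state:
step 1: [5]
step 2: [5, -2]
step 3: [5, -2, -7]
step 4: [5, 5]
step 5: [5, 5, 5]
step 6: [5, 25]
step 7: [125]
step 8: [125, 2]
The first disagreement with the record is at step 4, where the value should be top = 5.

step 4, top = 5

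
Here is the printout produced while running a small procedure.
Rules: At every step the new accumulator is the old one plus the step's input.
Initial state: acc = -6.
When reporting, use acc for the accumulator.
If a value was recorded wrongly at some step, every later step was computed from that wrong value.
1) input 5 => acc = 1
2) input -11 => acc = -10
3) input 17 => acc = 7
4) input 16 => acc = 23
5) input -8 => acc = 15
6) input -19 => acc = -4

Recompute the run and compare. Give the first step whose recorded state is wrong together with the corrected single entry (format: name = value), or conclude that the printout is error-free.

step 1, acc = -1

Recomputing the run from the initial state:
step 1: acc = -1
step 2: acc = -12
step 3: acc = 5
step 4: acc = 21
step 5: acc = 13
step 6: acc = -6
The first disagreement with the printout is at step 1, where the value should be acc = -1.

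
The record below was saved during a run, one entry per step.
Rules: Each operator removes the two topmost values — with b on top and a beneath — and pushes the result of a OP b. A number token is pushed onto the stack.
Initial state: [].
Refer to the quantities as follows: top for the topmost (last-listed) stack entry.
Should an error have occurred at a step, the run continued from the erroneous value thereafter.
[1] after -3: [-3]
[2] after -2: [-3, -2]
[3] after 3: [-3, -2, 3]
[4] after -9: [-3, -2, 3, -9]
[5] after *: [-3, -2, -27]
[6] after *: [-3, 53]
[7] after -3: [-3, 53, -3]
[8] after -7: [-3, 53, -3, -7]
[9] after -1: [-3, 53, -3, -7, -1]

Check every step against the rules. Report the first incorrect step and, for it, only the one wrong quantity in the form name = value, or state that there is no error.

step 6, top = 54

Recomputing the run from the initial state:
step 1: [-3]
step 2: [-3, -2]
step 3: [-3, -2, 3]
step 4: [-3, -2, 3, -9]
step 5: [-3, -2, -27]
step 6: [-3, 54]
step 7: [-3, 54, -3]
step 8: [-3, 54, -3, -7]
step 9: [-3, 54, -3, -7, -1]
The first disagreement with the record is at step 6, where the value should be top = 54.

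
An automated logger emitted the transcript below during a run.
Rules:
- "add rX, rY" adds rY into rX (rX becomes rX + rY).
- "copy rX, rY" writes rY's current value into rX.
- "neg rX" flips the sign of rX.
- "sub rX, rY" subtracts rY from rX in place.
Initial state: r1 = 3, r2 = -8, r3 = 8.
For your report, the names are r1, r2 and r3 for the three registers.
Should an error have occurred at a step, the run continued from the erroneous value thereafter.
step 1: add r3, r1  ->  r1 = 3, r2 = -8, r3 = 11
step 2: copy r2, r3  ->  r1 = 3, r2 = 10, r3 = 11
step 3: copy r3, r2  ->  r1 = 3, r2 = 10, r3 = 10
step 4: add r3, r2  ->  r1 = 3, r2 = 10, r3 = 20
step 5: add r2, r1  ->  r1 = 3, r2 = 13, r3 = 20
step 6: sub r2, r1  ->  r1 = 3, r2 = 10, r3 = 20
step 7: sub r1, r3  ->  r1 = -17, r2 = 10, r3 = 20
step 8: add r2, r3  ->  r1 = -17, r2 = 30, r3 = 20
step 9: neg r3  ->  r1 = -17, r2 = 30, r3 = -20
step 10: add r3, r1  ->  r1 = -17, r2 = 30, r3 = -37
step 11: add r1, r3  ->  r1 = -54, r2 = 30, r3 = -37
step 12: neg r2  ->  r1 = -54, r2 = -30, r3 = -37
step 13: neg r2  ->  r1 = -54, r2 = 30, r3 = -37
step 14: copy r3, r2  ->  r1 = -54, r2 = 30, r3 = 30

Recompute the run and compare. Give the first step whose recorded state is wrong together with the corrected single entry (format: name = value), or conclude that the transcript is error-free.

step 2, r2 = 11

Step 1: r3 = 8 + 3 = 11 — agrees with the transcript.
Step 2: r2 = 11 — the transcript disagrees here.
Step 2 is the first one off; corrected, r2 = 11.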